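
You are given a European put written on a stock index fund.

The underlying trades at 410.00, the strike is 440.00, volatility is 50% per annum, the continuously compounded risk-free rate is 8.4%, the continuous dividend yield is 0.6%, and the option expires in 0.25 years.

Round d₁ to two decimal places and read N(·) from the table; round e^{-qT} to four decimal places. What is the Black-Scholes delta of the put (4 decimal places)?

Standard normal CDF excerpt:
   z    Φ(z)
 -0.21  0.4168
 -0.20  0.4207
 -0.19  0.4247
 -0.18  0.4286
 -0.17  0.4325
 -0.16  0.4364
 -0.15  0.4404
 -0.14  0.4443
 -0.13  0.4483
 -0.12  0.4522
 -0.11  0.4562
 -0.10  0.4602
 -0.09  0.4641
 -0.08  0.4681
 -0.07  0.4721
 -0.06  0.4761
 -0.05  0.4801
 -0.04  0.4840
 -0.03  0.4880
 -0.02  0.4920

-0.5311

σ√T = 0.5·√0.25 = 0.2500
d₁ = [ln(410/440) + (0.084 − 0.006 + ½·0.5²)·0.25] / (σ√T) = (-0.0706 + 0.0508) / 0.2500 = -0.0795 which rounds to -0.08
N(d₁) = N(-0.08) = 0.4681
Δ_put = e^(−qT)·(N(d₁) − 1) = 0.9985·(0.4681 − 1) = -0.5311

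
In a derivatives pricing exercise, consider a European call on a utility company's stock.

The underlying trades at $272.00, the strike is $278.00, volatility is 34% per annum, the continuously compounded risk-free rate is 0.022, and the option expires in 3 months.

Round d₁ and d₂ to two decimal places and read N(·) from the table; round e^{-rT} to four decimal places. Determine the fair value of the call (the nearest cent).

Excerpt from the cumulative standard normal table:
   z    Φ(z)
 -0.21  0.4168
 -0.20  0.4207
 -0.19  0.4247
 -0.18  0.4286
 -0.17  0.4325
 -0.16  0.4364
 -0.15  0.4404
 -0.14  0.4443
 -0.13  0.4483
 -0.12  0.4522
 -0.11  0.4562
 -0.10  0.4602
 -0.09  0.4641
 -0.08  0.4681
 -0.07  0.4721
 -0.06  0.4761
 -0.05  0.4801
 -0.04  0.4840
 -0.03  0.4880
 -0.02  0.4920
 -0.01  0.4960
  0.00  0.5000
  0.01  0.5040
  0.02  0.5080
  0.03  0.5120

σ√T = 0.34·√0.25 = 0.1700
d₁ = [ln(272/278) + (0.022 + ½·0.34²)·0.25] / (σ√T) = (-0.0218 + 0.0200) / 0.1700 = -0.0110 ⇒ -0.01
d₂ = -0.0110 − 0.1700 = -0.1810 ⇒ -0.18
exp(−rT) = exp(−0.022·0.25) = 0.9945
N(d₁) = N(-0.01) = 0.4960;  N(d₂) = N(-0.18) = 0.4286
C = 272·0.4960 − 278·0.9945·0.4286 = 134.9120 − 118.4955 = 16.4165

$16.42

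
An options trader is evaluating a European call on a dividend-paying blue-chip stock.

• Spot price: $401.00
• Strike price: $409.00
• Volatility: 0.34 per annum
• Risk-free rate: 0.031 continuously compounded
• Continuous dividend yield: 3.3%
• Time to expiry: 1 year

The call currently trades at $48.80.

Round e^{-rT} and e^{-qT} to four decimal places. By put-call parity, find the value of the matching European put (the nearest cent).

exp(−qT) = exp(−0.033·1) = 0.9675;  exp(−rT) = exp(−0.031·1) = 0.9695
Put-call parity: C − P = S·e^(−qT) − K·e^(−rT) = 401·0.9675 − 409·0.9695 = 387.9675 − 396.5255 = -8.5580
P = C − (C − P) = 48.80 − (-8.5580) = 57.3580

$57.36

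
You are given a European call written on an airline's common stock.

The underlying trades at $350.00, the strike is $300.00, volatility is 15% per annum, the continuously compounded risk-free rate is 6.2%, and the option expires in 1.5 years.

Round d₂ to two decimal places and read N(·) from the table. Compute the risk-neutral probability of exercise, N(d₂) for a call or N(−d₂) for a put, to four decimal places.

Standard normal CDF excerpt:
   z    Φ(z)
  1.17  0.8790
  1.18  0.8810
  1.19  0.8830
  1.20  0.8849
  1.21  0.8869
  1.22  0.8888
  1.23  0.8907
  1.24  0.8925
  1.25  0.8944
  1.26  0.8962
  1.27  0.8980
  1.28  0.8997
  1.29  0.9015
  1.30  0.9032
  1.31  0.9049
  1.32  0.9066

0.8944

T = 1.5;  σ√T = 0.1837
d₁ = [ln(350/300) + (0.062 + 0.15²/2)·1.5] / 0.1837 = [0.1542 + 0.1099] / 0.1837 = 1.4372 → 1.44
d₂ = d₁ − σ√T = 1.4372 − 0.1837 = 1.2535 → 1.25
Risk-neutral Pr[S_T > K] = N(d₂) = N(1.25) = 0.8944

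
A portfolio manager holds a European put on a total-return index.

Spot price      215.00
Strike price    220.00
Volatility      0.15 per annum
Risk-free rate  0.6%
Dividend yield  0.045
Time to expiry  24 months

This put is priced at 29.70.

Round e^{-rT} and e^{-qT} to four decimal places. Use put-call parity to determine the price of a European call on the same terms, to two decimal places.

8.81

exp(−qT) = exp(−0.045·2) = 0.9139;  exp(−rT) = exp(−0.006·2) = 0.9881
Put-call parity: C − P = S·e^(−qT) − K·e^(−rT) = 215·0.9139 − 220·0.9881 = 196.4885 − 217.3820 = -20.8935
C = P + (C − P) = 29.70 + (-20.8935) = 8.8065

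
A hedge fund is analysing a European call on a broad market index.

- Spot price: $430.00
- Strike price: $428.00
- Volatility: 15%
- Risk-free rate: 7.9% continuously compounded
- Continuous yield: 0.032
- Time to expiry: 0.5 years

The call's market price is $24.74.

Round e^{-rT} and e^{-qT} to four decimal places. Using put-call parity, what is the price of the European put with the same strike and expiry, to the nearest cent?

$13.01

exp(−qT) = exp(−0.032·0.5) = 0.9841;  exp(−rT) = exp(−0.079·0.5) = 0.9613
Put-call parity: C − P = S·e^(−qT) − K·e^(−rT) = 430·0.9841 − 428·0.9613 = 423.1630 − 411.4364 = 11.7266
P = C − (C − P) = 24.74 − (11.7266) = 13.0134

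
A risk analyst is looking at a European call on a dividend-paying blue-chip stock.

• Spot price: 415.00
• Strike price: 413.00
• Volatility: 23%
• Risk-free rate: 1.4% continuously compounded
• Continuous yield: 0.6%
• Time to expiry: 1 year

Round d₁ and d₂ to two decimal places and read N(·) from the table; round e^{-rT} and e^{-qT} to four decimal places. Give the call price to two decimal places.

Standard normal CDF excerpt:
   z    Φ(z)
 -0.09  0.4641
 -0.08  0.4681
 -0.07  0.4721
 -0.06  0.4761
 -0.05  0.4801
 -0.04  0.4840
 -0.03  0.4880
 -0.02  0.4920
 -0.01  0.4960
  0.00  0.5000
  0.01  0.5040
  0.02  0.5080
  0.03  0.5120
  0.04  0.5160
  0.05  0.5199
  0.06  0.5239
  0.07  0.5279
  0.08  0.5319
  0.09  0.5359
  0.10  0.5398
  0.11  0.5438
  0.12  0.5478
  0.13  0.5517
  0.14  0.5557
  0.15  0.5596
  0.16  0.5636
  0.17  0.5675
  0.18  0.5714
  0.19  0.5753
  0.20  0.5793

T = 1;  σ√T = 0.2300
ln(S/K) + (r − q + σ²/2)T = ln(415/413) + (0.014 − 0.006 + 0.23²/2)·1 = 0.0048 + 0.0345 = 0.0393
d₁ = 0.0393 / 0.2300 = 0.1708 which rounds to 0.17
d₂ = d₁ − σ√T = 0.1708 − 0.2300 = -0.0592 which rounds to -0.06
e^(−qT) = e^(−0.006·1) = 0.9940;  e^(−rT) = e^(−0.014·1) = 0.9861
N(d₁) = N(0.17) = 0.5675;  N(d₂) = N(-0.06) = 0.4761
C = 415·0.9940·0.5675 − 413·0.9861·0.4761 = 234.0994 − 193.8962 = 40.2033

40.20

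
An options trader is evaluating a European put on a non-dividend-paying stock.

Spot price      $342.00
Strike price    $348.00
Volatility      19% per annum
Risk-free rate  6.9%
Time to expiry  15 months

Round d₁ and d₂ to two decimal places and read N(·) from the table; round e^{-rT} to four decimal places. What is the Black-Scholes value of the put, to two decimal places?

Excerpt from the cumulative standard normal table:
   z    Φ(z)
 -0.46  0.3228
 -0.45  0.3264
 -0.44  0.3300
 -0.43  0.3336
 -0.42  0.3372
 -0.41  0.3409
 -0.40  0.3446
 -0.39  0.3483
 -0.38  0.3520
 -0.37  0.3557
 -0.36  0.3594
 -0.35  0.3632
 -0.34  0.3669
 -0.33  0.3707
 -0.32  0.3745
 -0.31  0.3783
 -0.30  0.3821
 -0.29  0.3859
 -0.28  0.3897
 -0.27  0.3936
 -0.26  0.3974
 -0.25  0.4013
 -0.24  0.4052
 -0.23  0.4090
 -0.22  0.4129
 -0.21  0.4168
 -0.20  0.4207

T = 1.25;  σ√T = 0.2124
d₁ = [ln(342/348) + (0.069 + 0.19²/2)·1.25] / 0.2124 = [-0.0174 + 0.1088] / 0.2124 = 0.4304 ⇒ 0.43
d₂ = d₁ − σ√T = 0.4304 − 0.2124 = 0.2179 ⇒ 0.22
e^(−rT) = e^(−0.069·1.25) = 0.9174
P = 348·0.9174·N(-0.22) − 342·N(-0.43) = 348·0.9174·0.4129 − 342·0.3336 = 131.8205 − 114.0912 = 17.7293

$17.73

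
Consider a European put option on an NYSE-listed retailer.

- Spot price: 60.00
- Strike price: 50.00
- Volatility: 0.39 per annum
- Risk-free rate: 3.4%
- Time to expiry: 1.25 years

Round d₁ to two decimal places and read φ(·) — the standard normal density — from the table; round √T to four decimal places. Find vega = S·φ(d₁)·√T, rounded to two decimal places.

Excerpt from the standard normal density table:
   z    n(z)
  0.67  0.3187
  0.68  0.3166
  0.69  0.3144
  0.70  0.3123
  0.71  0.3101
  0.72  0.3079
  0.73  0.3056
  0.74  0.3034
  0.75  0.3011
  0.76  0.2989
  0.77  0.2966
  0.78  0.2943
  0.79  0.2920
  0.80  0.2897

σ√T = 0.39 × 1.1180 = 0.4360
d₁ = [ln(60/50) + (0.034 + ½·0.39²)·1.25] / (σ√T) = (0.1823 + 0.1376) / 0.4360 = 0.7336 → 0.73
√T = √1.25 = 1.1180
φ(d₁) = φ(0.73) = 0.3056
vega = S·φ(d₁)·√T = 60·0.3056·1.1180 = 20.4996
(The call has the same vega.)

20.50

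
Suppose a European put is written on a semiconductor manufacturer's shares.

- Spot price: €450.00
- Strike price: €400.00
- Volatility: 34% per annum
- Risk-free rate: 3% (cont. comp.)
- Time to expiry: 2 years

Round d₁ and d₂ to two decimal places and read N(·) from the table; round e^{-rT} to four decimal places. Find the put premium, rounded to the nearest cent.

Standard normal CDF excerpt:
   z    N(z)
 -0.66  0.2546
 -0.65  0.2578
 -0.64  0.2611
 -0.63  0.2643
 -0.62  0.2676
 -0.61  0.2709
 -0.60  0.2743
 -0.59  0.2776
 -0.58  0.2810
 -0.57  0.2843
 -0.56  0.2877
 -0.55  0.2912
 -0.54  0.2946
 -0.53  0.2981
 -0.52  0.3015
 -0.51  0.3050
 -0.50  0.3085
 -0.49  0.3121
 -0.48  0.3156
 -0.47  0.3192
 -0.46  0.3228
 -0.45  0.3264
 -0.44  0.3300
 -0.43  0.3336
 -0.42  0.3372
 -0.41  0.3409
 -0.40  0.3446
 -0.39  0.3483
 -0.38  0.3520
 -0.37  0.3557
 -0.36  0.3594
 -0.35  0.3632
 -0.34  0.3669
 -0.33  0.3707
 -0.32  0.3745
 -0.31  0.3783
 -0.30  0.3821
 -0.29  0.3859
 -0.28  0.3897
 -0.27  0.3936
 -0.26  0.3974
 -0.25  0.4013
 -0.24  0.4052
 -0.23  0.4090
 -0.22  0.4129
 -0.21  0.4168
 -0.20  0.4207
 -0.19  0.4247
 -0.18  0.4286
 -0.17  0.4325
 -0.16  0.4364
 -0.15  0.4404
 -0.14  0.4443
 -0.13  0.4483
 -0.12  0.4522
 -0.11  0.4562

€46.98

σ√T = 0.34·√2 = 0.4808
d₁ = [ln(450/400) + (0.03 + 0.34²/2)·2] / 0.4808 = [0.1178 + 0.1756] / 0.4808 = 0.6102 ≈ 0.61
d₂ = d₁ − σ√T = 0.6102 − 0.4808 = 0.1293 ≈ 0.13
e^(−rT) = e^(−0.03·2) = 0.9418
P = 400·0.9418·N(-0.13) − 450·N(-0.61) = 400·0.9418·0.4483 − 450·0.2709 = 168.8836 − 121.9050 = 46.9786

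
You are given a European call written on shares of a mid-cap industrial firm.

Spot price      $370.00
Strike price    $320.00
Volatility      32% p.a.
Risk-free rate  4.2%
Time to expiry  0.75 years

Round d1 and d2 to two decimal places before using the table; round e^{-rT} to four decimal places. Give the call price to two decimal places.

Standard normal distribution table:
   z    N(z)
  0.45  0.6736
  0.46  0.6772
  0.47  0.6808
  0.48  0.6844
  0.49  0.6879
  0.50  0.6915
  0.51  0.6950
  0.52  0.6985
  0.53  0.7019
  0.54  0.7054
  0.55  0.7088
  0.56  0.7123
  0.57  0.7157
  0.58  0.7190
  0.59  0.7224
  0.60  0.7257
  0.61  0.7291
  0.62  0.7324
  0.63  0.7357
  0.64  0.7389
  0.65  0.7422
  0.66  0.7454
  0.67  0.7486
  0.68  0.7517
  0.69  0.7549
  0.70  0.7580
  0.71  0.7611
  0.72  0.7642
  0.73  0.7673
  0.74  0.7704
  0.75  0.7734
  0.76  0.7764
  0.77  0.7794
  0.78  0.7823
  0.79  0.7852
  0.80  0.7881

σ√T = 0.32·√0.75 = 0.2771
d₁ = [ln(370/320) + (0.042 + ½·0.32²)·0.75] / (σ√T) = (0.1452 + 0.0699) / 0.2771 = 0.7761 ≈ 0.78
d₂ = 0.7761 − 0.2771 = 0.4990 ≈ 0.50
exp(−rT) = exp(−0.042·0.75) = 0.9690
N(d₁) = N(0.78) = 0.7823;  N(d₂) = N(0.50) = 0.6915
C = 370·0.7823 − 320·0.9690·0.6915 = 289.4510 − 214.4203 = 75.0307

$75.03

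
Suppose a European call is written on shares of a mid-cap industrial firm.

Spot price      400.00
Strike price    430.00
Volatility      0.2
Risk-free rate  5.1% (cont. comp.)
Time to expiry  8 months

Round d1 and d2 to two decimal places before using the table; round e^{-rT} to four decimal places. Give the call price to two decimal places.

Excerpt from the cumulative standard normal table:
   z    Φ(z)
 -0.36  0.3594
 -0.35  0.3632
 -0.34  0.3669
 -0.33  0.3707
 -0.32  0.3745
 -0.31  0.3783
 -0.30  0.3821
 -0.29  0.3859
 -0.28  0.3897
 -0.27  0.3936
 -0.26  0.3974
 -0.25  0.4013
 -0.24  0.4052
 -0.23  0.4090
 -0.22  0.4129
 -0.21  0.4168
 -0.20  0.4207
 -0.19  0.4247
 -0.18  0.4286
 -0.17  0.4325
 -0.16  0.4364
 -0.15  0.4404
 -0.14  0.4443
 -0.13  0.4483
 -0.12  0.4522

T = 0.6667;  σ√T = 0.1633
d₁ = [ln(400/430) + (0.051 + 0.2²/2)·0.6667] / 0.1633 = [-0.0723 + 0.0473] / 0.1633 = -0.1530 which rounds to -0.15
d₂ = d₁ − σ√T = -0.1530 − 0.1633 = -0.3163 which rounds to -0.32
exp(−rT) = exp(−0.051·0.6667) = 0.9666
N(d₁) = N(-0.15) = 0.4404;  N(d₂) = N(-0.32) = 0.3745
C = 400·0.4404 − 430·0.9666·0.3745 = 176.1600 − 155.6564 = 20.5036

20.50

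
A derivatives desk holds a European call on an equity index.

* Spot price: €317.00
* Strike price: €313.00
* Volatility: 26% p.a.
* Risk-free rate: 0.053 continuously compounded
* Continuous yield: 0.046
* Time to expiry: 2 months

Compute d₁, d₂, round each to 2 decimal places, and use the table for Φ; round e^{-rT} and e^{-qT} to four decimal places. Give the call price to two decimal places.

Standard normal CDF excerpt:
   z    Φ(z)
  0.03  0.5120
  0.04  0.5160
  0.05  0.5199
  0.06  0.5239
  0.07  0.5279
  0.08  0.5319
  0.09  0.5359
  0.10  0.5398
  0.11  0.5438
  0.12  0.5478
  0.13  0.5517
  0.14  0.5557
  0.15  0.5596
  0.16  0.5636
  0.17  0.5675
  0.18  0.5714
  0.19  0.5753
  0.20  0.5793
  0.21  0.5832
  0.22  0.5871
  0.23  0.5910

σ√T = 0.26 × 0.4082 = 0.1061
d₁ = [ln(317/313) + (0.053 − 0.046 + 0.26²/2)·0.1667] / 0.1061 = [0.0127 + 0.0068] / 0.1061 = 0.1837 → 0.18
d₂ = d₁ − σ√T = 0.1837 − 0.1061 = 0.0776 → 0.08
e^(−qT) = e^(−0.046·0.1667) = 0.9924;  e^(−rT) = e^(−0.053·0.1667) = 0.9912
N(d₁) = N(0.18) = 0.5714;  N(d₂) = N(0.08) = 0.5319
C = 317·0.9924·0.5714 − 313·0.9912·0.5319 = 179.7572 − 165.0196 = 14.7375

€14.74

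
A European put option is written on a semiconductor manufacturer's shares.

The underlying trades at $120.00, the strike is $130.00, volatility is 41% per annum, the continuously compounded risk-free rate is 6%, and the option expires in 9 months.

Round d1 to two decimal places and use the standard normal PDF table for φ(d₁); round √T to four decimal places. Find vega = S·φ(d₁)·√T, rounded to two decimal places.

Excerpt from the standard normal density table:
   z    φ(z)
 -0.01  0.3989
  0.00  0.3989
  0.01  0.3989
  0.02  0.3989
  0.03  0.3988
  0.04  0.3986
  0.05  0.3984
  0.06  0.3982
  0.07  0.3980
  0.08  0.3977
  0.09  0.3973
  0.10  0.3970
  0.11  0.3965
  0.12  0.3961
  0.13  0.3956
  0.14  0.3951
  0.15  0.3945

41.33

σ√T = 0.41 × 0.8660 = 0.3551
d₁ = [ln(120/130) + (0.06 + 0.41²/2)·0.75] / 0.3551 = [-0.0800 + 0.1080] / 0.3551 = 0.0788 → 0.08
√T = √0.75 = 0.8660
φ(d₁) = φ(0.08) = 0.3977
vega = S·φ(d₁)·√T = 120·0.3977·0.8660 = 41.3290
(Call and put vega coincide under Black-Scholes.)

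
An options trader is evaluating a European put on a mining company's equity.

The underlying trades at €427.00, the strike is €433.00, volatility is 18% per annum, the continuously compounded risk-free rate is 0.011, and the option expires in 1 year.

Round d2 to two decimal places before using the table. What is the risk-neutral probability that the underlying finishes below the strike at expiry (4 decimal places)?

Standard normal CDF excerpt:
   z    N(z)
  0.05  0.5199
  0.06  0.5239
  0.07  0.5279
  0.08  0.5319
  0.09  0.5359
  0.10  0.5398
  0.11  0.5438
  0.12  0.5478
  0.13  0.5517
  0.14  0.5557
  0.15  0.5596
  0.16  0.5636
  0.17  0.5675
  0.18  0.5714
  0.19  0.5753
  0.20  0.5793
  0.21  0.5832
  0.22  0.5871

σ√T = 0.18 × 1.0000 = 0.1800
ln(S/K) + (r + σ²/2)T = ln(427/433) + (0.011 + 0.18²/2)·1 = -0.0140 + 0.0272 = 0.0132
d₁ = 0.0132 / 0.1800 = 0.0736 ≈ 0.07
d₂ = d₁ − σ√T = 0.0736 − 0.1800 = -0.1064 ≈ -0.11
Pr(exercise) under Q = N(−d₂) = N(0.11) = 0.5438

0.5438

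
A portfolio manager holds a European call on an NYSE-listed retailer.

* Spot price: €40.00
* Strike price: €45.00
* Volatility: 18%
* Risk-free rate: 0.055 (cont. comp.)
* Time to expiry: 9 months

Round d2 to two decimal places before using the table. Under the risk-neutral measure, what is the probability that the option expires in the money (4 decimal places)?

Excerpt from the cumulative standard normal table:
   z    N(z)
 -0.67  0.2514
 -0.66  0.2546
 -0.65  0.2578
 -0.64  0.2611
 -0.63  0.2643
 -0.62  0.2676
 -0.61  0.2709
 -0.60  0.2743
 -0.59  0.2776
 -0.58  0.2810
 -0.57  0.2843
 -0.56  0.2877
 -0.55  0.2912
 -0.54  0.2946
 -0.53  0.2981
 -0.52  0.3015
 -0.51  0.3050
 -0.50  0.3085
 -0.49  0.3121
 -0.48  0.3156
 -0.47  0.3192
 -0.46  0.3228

T = 0.75;  σ√T = 0.1559
ln(S/K) + (r + σ²/2)T = ln(40/45) + (0.055 + 0.18²/2)·0.75 = -0.1178 + 0.0534 = -0.0644
d₁ = -0.0644 / 0.1559 = -0.4130 → -0.41
d₂ = d₁ − σ√T = -0.4130 − 0.1559 = -0.5689 → -0.57
Pr(exercise) under Q = N(d₂) = 0.2843

0.2843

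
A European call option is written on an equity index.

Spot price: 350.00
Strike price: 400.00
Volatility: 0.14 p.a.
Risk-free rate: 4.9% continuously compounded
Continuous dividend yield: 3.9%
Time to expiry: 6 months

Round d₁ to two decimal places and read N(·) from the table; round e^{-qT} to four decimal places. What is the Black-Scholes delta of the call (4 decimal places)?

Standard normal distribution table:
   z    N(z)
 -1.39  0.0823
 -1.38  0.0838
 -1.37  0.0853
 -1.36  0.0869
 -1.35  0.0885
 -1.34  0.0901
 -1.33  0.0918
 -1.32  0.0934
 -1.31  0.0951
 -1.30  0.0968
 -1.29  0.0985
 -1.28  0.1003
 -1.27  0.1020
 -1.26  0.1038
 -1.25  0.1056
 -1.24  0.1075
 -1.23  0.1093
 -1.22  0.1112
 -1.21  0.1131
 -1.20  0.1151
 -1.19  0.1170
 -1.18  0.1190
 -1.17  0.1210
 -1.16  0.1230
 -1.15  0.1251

0.1036

σ√T = 0.14 × 0.7071 = 0.0990
d₁ = [ln(350/400) + (0.049 − 0.039 + 0.14²/2)·0.5] / 0.0990 = [-0.1335 + 0.0099] / 0.0990 = -1.2489 which rounds to -1.25
N(d₁) = N(-1.25) = 0.1056
Δ_call = e^(−qT)·N(d₁) = 0.9807·0.1056 = 0.1036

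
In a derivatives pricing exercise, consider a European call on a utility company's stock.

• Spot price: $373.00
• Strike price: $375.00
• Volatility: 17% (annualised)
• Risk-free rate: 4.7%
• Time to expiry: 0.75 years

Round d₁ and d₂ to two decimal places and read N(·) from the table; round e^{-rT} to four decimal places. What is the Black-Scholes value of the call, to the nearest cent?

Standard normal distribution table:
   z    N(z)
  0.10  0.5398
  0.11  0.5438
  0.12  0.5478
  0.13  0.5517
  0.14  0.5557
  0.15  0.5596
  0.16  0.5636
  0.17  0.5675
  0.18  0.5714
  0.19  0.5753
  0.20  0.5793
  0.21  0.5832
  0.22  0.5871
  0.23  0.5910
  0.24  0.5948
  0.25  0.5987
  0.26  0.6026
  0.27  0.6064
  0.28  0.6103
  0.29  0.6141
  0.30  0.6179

σ√T = 0.17 × 0.8660 = 0.1472
ln(S/K) + (r + σ²/2)T = ln(373/375) + (0.047 + 0.17²/2)·0.75 = -0.0053 + 0.0461 = 0.0407
d₁ = 0.0407 / 0.1472 = 0.2767 → 0.28
d₂ = d₁ − σ√T = 0.2767 − 0.1472 = 0.1295 → 0.13
e^(−rT) = e^(−0.047·0.75) = 0.9654
C = 373·N(0.28) − 375·0.9654·N(0.13) = 373·0.6103 − 375·0.9654·0.5517 = 227.6419 − 199.7292 = 27.9127

$27.91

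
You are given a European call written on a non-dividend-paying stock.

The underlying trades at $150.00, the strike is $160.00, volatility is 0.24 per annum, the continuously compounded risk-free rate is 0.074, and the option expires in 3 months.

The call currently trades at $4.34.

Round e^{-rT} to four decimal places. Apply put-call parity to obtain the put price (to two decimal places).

$11.41

e^(−rT) = e^(−0.074·0.25) = 0.9817
Put-call parity: C − P = S − K·e^(−rT) = 150 − 160·0.9817 = 150 − 157.0720 = -7.0720
P = C − (C − P) = 4.34 − (-7.0720) = 11.4120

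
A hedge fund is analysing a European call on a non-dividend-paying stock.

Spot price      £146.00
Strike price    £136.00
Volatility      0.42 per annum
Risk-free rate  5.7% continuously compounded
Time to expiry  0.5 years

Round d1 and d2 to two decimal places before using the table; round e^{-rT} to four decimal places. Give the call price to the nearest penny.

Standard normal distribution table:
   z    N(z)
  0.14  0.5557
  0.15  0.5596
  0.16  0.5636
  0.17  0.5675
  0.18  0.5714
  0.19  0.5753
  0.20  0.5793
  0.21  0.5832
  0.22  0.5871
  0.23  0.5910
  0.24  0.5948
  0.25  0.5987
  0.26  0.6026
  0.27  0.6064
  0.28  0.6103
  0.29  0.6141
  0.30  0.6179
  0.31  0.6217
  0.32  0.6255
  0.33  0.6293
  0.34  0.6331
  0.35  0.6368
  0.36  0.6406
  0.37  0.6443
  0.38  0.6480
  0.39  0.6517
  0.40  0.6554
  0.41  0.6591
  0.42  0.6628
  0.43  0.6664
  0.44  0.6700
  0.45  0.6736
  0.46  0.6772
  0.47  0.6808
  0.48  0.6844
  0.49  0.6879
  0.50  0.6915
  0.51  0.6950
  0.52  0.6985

£23.88

T = 0.5;  σ√T = 0.2970
d₁ = [ln(146/136) + (0.057 + 0.42²/2)·0.5] / 0.2970 = [0.0710 + 0.0726] / 0.2970 = 0.4834 ⇒ 0.48
d₂ = d₁ − σ√T = 0.4834 − 0.2970 = 0.1864 ⇒ 0.19
exp(−rT) = exp(−0.057·0.5) = 0.9719
N(d₁) = N(0.48) = 0.6844;  N(d₂) = N(0.19) = 0.5753
C = 146·0.6844 − 136·0.9719·0.5753 = 99.9224 − 76.0422 = 23.8802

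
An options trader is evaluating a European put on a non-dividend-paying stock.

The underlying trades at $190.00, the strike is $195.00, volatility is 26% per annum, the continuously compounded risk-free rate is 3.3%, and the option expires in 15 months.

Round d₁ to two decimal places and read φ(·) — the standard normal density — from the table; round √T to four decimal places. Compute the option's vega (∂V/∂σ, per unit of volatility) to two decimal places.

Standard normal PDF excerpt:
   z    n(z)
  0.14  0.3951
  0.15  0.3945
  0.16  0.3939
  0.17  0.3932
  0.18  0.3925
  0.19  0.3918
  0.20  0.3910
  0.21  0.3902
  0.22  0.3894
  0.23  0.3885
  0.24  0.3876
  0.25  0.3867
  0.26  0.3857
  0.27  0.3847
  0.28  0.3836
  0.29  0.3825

σ√T = 0.26·√1.25 = 0.2907
ln(S/K) + (r + σ²/2)T = ln(190/195) + (0.033 + 0.26²/2)·1.25 = -0.0260 + 0.0835 = 0.0575
d₁ = 0.0575 / 0.2907 = 0.1979 ≈ 0.20
√T = √1.25 = 1.1180
φ(d₁) = φ(0.20) = 0.3910
vega = S·φ(d₁)·√T = 190·0.3910·1.1180 = 83.0562
(Call and put vega coincide under Black-Scholes.)

83.06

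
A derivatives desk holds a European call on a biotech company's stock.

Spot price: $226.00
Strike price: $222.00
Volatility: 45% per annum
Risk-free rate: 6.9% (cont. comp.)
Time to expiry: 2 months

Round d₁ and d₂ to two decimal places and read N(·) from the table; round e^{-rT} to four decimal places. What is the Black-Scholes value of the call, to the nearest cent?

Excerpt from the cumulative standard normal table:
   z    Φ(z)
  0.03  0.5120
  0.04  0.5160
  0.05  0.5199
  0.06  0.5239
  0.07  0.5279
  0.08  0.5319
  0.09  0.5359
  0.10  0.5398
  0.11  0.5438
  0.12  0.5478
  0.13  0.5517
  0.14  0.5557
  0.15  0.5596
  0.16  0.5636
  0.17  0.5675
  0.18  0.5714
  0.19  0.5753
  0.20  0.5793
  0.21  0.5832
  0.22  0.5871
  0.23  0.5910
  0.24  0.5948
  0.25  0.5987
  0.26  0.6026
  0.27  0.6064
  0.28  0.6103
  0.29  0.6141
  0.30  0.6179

$19.45

σ√T = 0.45·√0.1667 = 0.1837
d₁ = [ln(226/222) + (0.069 + ½·0.45²)·0.1667] / (σ√T) = (0.0179 + 0.0284) / 0.1837 = 0.2517 ⇒ 0.25
d₂ = 0.2517 − 0.1837 = 0.0679 ⇒ 0.07
e^(−rT) = e^(−0.069·0.1667) = 0.9886
N(d₁) = N(0.25) = 0.5987;  N(d₂) = N(0.07) = 0.5279
C = 226·0.5987 − 222·0.9886·0.5279 = 135.3062 − 115.8578 = 19.4484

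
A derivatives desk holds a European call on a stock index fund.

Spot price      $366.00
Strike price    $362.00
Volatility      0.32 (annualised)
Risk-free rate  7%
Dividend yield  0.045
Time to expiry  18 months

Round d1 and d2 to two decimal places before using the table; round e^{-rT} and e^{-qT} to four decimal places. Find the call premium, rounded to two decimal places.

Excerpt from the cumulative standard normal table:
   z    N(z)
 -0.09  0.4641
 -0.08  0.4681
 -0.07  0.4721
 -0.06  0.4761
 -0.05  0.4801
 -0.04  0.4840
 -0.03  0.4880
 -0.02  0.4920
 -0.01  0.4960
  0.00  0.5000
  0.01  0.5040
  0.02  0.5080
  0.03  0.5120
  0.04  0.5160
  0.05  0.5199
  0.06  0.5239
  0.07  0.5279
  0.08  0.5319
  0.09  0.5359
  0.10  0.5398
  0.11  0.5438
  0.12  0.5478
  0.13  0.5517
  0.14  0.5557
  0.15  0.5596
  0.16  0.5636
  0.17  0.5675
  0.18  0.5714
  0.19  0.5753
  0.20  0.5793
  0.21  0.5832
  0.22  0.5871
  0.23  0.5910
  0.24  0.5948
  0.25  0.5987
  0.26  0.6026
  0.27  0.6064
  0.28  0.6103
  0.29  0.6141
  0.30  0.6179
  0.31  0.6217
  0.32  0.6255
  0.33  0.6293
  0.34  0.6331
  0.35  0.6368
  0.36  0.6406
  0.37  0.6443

$60.12

σ√T = 0.32·√1.5 = 0.3919
d₁ = [ln(366/362) + (0.07 − 0.045 + 0.32²/2)·1.5] / 0.3919 = [0.0110 + 0.1143] / 0.3919 = 0.3197 → 0.32
d₂ = d₁ − σ√T = 0.3197 − 0.3919 = -0.0722 → -0.07
e^(−qT) = e^(−0.045·1.5) = 0.9347;  e^(−rT) = e^(−0.07·1.5) = 0.9003
C = 366·0.9347·N(0.32) − 362·0.9003·N(-0.07) = 366·0.9347·0.6255 − 362·0.9003·0.4721 = 213.9837 − 153.8615 = 60.1222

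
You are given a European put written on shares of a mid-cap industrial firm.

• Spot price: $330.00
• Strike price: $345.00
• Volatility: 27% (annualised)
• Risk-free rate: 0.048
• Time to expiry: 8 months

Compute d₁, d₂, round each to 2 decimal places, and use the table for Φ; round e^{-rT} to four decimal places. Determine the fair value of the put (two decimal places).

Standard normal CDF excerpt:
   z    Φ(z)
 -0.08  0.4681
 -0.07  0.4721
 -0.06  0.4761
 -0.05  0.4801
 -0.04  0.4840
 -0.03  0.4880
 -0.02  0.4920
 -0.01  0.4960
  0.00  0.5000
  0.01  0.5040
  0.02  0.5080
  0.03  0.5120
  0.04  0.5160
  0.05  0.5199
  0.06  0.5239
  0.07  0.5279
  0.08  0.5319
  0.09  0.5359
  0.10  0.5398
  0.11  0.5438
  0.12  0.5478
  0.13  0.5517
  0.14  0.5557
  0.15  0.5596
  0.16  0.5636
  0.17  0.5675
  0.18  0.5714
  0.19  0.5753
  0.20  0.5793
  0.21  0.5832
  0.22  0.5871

T = 0.6667;  σ√T = 0.2205
ln(S/K) + (r + σ²/2)T = ln(330/345) + (0.048 + 0.27²/2)·0.6667 = -0.0445 + 0.0563 = 0.0118
d₁ = 0.0118 / 0.2205 = 0.0537 which rounds to 0.05
d₂ = d₁ − σ√T = 0.0537 − 0.2205 = -0.1667 which rounds to -0.17
e^(−rT) = e^(−0.048·0.6667) = 0.9685
N(−d₂) = N(0.17) = 0.5675;  N(−d₁) = N(-0.05) = 0.4801
P = 345·0.9685·0.5675 − 330·0.4801 = 189.6202 − 158.4330 = 31.1872

$31.19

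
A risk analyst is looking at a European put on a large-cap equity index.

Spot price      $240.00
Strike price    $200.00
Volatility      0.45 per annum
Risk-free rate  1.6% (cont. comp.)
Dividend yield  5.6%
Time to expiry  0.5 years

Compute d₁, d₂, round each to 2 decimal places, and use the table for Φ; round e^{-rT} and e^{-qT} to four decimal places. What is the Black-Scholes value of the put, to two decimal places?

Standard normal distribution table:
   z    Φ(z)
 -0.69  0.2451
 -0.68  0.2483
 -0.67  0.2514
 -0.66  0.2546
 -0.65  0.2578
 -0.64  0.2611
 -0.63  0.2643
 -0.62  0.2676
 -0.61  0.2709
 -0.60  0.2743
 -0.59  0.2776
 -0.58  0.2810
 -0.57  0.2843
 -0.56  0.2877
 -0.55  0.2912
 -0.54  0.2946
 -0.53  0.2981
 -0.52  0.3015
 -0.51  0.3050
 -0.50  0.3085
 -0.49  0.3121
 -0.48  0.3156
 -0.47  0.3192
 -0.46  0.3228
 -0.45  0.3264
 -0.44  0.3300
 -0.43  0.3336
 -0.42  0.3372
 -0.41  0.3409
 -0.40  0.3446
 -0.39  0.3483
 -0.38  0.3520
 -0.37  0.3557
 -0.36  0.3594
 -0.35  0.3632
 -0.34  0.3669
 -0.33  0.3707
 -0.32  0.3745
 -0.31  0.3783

σ√T = 0.45 × 0.7071 = 0.3182
d₁ = [ln(240/200) + (0.016 − 0.056 + 0.45²/2)·0.5] / 0.3182 = [0.1823 + 0.0306] / 0.3182 = 0.6692 which rounds to 0.67
d₂ = d₁ − σ√T = 0.6692 − 0.3182 = 0.3510 which rounds to 0.35
exp(−qT) = exp(−0.056·0.5) = 0.9724;  exp(−rT) = exp(−0.016·0.5) = 0.9920
P = 200·0.9920·N(-0.35) − 240·0.9724·N(-0.67) = 200·0.9920·0.3632 − 240·0.9724·0.2514 = 72.0589 − 58.6707 = 13.3882

$13.39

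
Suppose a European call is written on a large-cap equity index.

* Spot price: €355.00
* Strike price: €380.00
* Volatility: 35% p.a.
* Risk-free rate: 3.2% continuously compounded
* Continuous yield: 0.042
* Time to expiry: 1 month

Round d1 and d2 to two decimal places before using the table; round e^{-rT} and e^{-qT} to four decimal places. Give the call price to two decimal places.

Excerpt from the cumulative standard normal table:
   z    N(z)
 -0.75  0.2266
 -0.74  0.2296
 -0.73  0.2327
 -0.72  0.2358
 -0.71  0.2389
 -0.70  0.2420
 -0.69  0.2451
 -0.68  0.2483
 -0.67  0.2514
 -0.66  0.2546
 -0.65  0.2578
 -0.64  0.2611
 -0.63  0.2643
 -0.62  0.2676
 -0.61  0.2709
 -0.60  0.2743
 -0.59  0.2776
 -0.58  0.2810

€5.31

σ√T = 0.35·√0.08333 = 0.1010
d₁ = [ln(355/380) + (0.032 − 0.042 + 0.35²/2)·0.08333] / 0.1010 = [-0.0681 + 0.0043] / 0.1010 = -0.6313 → -0.63
d₂ = d₁ − σ√T = -0.6313 − 0.1010 = -0.7323 → -0.73
exp(−qT) = exp(−0.042·0.08333) = 0.9965;  exp(−rT) = exp(−0.032·0.08333) = 0.9973
N(d₁) = N(-0.63) = 0.2643;  N(d₂) = N(-0.73) = 0.2327
C = 355·0.9965·0.2643 − 380·0.9973·0.2327 = 93.4981 − 88.1872 = 5.3109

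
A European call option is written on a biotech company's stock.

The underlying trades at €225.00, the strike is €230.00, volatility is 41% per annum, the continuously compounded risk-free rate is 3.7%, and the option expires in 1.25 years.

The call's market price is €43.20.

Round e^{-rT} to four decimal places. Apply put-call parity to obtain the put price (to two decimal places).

exp(−rT) = exp(−0.037·1.25) = 0.9548
Put-call parity: C − P = S − K·e^(−rT) = 225 − 230·0.9548 = 225 − 219.6040 = 5.3960
P = C − (C − P) = 43.20 − (5.3960) = 37.8040

€37.80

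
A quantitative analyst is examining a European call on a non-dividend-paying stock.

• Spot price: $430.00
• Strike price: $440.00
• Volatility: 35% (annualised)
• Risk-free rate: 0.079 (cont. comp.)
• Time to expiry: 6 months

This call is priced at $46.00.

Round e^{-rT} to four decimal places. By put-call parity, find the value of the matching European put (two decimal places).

exp(−rT) = exp(−0.079·0.5) = 0.9613
Put-call parity: C − P = S − K·e^(−rT) = 430 − 440·0.9613 = 430 − 422.9720 = 7.0280
P = C − (C − P) = 46.00 − (7.0280) = 38.9720

$38.97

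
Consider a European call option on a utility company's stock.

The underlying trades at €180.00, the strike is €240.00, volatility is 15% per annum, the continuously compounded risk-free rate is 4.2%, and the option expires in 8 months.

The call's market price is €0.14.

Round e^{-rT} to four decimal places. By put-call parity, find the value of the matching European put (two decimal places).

€53.52

exp(−rT) = exp(−0.042·0.6667) = 0.9724
Put-call parity: C − P = S − K·e^(−rT) = 180 − 240·0.9724 = 180 − 233.3760 = -53.3760
P = C − (C − P) = 0.14 − (-53.3760) = 53.5160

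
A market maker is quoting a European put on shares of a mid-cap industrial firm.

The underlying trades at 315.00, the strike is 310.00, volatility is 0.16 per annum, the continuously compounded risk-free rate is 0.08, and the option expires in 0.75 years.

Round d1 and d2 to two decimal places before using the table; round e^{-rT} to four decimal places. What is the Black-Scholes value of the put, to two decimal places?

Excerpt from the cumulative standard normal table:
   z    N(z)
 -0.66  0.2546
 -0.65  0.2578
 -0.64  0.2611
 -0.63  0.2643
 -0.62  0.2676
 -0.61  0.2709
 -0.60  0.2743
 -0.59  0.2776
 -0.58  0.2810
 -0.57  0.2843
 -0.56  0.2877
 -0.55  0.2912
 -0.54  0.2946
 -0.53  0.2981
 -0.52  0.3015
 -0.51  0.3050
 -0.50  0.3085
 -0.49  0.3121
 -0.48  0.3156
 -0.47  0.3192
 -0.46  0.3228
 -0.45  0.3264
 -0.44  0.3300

σ√T = 0.16·√0.75 = 0.1386
d₁ = [ln(315/310) + (0.08 + 0.16²/2)·0.75] / 0.1386 = [0.0160 + 0.0696] / 0.1386 = 0.6178 which rounds to 0.62
d₂ = d₁ − σ√T = 0.6178 − 0.1386 = 0.4792 which rounds to 0.48
e^(−rT) = e^(−0.08·0.75) = 0.9418
P = 310·0.9418·N(-0.48) − 315·N(-0.62) = 310·0.9418·0.3156 − 315·0.2676 = 92.1419 − 84.2940 = 7.8479

7.85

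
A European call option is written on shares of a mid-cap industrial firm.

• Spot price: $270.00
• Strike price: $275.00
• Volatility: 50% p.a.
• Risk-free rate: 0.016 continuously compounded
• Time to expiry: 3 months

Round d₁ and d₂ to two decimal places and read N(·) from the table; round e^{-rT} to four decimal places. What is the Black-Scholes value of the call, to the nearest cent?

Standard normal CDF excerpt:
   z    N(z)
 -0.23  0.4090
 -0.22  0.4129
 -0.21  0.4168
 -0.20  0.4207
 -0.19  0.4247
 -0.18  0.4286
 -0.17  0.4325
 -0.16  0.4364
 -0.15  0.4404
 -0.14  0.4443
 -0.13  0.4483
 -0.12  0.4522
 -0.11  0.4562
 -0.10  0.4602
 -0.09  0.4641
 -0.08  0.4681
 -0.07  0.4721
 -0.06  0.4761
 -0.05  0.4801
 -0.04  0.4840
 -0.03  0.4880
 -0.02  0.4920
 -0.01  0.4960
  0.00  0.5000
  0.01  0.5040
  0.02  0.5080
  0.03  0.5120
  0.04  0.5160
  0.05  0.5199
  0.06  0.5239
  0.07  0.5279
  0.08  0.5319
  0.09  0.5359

σ√T = 0.5 × 0.5000 = 0.2500
d₁ = [ln(270/275) + (0.016 + 0.5²/2)·0.25] / 0.2500 = [-0.0183 + 0.0353] / 0.2500 = 0.0676 which rounds to 0.07
d₂ = d₁ − σ√T = 0.0676 − 0.2500 = -0.1824 which rounds to -0.18
e^(−rT) = e^(−0.016·0.25) = 0.9960
N(d₁) = N(0.07) = 0.5279;  N(d₂) = N(-0.18) = 0.4286
C = 270·0.5279 − 275·0.9960·0.4286 = 142.5330 − 117.3935 = 25.1395

$25.14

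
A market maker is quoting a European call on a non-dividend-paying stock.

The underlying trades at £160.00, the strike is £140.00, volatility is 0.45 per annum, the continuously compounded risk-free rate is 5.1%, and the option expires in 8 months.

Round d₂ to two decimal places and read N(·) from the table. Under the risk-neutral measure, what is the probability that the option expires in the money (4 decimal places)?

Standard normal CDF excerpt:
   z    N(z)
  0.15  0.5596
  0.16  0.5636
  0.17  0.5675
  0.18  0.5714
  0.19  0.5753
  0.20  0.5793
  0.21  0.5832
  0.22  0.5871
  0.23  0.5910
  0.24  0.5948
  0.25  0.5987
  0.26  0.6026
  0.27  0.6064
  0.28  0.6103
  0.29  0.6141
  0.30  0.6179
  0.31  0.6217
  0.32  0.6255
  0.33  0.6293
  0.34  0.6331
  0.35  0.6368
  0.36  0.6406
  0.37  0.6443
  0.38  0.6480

0.6064

σ√T = 0.45·√0.6667 = 0.3674
d₁ = [ln(160/140) + (0.051 + 0.45²/2)·0.6667] / 0.3674 = [0.1335 + 0.1015] / 0.3674 = 0.6397 ≈ 0.64
d₂ = d₁ − σ√T = 0.6397 − 0.3674 = 0.2723 ≈ 0.27
Pr(exercise) under Q = N(d₂) = 0.6064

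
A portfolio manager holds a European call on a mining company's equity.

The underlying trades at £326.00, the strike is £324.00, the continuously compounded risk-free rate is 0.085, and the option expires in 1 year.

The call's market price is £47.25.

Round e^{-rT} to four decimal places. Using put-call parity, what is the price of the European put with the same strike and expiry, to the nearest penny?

exp(−rT) = exp(−0.085·1) = 0.9185
Put-call parity: C − P = S − K·e^(−rT) = 326 − 324·0.9185 = 326 − 297.5940 = 28.4060
P = C − (C − P) = 47.25 − (28.4060) = 18.8440

£18.84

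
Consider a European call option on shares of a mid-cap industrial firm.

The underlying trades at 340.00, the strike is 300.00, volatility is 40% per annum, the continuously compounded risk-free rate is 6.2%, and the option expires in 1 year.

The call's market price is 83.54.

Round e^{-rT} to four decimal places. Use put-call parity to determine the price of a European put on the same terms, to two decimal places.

25.51

exp(−rT) = exp(−0.062·1) = 0.9399
Put-call parity: C − P = S − K·e^(−rT) = 340 − 300·0.9399 = 340 − 281.9700 = 58.0300
P = C − (C − P) = 83.54 − (58.0300) = 25.5100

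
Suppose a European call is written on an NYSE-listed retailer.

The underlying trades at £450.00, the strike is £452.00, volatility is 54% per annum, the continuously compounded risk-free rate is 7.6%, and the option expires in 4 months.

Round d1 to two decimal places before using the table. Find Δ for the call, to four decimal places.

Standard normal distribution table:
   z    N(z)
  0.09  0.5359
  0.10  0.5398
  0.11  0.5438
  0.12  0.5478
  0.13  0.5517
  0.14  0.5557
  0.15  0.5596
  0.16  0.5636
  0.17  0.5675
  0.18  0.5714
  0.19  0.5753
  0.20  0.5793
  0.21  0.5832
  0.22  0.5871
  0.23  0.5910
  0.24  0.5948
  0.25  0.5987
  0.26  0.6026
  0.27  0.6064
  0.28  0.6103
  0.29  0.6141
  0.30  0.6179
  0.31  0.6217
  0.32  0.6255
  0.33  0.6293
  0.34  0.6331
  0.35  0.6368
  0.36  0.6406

0.5871

σ√T = 0.54·√0.3333 = 0.3118
d₁ = [ln(450/452) + (0.076 + 0.54²/2)·0.3333] / 0.3118 = [-0.0044 + 0.0739] / 0.3118 = 0.2229 which rounds to 0.22
N(d₁) = N(0.22) = 0.5871
Δ_call = N(d₁) = 0.5871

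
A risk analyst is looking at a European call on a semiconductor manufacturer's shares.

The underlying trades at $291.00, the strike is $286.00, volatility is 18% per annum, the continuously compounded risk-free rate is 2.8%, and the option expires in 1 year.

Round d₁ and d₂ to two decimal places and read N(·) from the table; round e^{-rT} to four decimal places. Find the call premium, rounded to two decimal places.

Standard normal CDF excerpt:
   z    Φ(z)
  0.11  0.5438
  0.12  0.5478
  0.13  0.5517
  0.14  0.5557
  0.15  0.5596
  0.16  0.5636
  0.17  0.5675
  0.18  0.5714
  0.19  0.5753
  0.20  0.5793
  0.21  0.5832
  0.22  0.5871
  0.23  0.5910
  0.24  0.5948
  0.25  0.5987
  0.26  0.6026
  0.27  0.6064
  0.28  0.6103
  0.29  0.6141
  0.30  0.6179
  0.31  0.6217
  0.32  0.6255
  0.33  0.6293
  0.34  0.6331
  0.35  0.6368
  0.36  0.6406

σ√T = 0.18·√1 = 0.1800
d₁ = [ln(291/286) + (0.028 + 0.18²/2)·1] / 0.1800 = [0.0173 + 0.0442] / 0.1800 = 0.3418 ⇒ 0.34
d₂ = d₁ − σ√T = 0.3418 − 0.1800 = 0.1618 ⇒ 0.16
exp(−rT) = exp(−0.028·1) = 0.9724
N(d₁) = N(0.34) = 0.6331;  N(d₂) = N(0.16) = 0.5636
C = 291·0.6331 − 286·0.9724·0.5636 = 184.2321 − 156.7408 = 27.4913

$27.49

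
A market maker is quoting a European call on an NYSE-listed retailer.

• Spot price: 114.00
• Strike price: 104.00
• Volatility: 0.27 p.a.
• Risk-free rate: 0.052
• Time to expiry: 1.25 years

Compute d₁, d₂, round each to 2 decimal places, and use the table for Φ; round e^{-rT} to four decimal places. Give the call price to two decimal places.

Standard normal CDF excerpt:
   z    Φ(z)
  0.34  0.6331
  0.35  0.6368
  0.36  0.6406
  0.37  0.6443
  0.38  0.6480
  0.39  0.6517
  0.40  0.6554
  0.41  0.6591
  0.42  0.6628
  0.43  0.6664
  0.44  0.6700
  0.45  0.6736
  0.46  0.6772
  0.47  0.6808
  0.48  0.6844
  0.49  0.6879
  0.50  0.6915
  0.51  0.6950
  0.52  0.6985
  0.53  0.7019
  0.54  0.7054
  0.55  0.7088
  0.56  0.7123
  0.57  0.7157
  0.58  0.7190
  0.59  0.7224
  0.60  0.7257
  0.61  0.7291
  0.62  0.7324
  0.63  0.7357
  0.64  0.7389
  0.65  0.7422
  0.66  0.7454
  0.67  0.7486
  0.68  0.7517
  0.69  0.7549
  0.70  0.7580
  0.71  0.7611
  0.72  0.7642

T = 1.25;  σ√T = 0.3019
ln(S/K) + (r + σ²/2)T = ln(114/104) + (0.052 + 0.27²/2)·1.25 = 0.0918 + 0.1106 = 0.2024
d₁ = 0.2024 / 0.3019 = 0.6704 ≈ 0.67
d₂ = d₁ − σ√T = 0.6704 − 0.3019 = 0.3685 ≈ 0.37
exp(−rT) = exp(−0.052·1.25) = 0.9371
N(d₁) = N(0.67) = 0.7486;  N(d₂) = N(0.37) = 0.6443
C = 114·0.7486 − 104·0.9371·0.6443 = 85.3404 − 62.7924 = 22.5480

22.55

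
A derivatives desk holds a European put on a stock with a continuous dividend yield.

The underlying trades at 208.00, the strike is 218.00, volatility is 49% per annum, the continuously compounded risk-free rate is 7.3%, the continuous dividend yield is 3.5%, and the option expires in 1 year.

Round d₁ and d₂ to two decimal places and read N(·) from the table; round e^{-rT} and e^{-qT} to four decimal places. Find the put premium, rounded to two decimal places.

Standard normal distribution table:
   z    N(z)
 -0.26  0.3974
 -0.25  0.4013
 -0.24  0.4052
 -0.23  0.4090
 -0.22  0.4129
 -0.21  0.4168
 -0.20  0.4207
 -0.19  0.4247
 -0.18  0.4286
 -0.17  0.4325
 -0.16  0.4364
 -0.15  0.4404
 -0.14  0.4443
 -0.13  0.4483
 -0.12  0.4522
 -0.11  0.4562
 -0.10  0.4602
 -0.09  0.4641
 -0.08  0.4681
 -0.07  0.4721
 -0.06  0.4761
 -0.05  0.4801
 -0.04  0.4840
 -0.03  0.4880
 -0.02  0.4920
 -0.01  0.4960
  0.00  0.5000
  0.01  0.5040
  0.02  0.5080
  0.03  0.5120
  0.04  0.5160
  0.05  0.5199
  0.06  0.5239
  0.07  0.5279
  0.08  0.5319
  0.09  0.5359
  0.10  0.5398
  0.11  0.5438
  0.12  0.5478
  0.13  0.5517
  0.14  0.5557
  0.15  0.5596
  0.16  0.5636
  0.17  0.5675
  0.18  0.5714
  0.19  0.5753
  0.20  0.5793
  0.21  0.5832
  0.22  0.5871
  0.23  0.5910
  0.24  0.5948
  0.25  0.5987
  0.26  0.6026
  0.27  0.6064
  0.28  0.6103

σ√T = 0.49 × 1.0000 = 0.4900
d₁ = [ln(208/218) + (0.073 − 0.035 + 0.49²/2)·1] / 0.4900 = [-0.0470 + 0.1580] / 0.4900 = 0.2267 ⇒ 0.23
d₂ = d₁ − σ√T = 0.2267 − 0.4900 = -0.2633 ⇒ -0.26
e^(−qT) = e^(−0.035·1) = 0.9656;  e^(−rT) = e^(−0.073·1) = 0.9296
P = 218·0.9296·N(0.26) − 208·0.9656·N(-0.23) = 218·0.9296·0.6026 − 208·0.9656·0.4090 = 122.1186 − 82.1455 = 39.9731

39.97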